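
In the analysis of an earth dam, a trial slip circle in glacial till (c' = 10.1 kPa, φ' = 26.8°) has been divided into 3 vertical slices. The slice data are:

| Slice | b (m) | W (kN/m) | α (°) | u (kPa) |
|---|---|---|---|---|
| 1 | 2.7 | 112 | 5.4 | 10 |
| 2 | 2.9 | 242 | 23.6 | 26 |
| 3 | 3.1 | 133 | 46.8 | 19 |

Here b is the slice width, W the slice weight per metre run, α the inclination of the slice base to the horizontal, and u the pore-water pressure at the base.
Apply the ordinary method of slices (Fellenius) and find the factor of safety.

FS = 1.08

Ordinary method of slices: FS = Σ[c'·Δl_i + (W_i cosα_i − u_i·Δl_i)·tanφ'] / Σ W_i sinα_i, with Δl_i = b_i / cosα_i.
Slice 1: Δl = 2.7/cos5.4° = 2.712 m; N'_1 = 112·cos5.4° − 10·2.712 = 84.4; c'Δl = 27.39; W sinα = 10.5
Slice 2: Δl = 2.9/cos23.6° = 3.165 m; N'_2 = 242·cos23.6° − 26·3.165 = 139.5; c'Δl = 31.96; W sinα = 96.9
Slice 3: Δl = 3.1/cos46.8° = 4.529 m; N'_3 = 133·cos46.8° − 19·4.529 = 5.0; c'Δl = 45.74; W sinα = 97.0
Σc'Δl = 105.1 kN/m; ΣN' = 228.9 kN/m; ΣW sinα = 204.4 kN/m
Resisting = 105.1 + 228.9·tan26.8° = 105.1 + 115.6 = 220.7 kN/m
FS = 220.7 / 204.4 = 1.080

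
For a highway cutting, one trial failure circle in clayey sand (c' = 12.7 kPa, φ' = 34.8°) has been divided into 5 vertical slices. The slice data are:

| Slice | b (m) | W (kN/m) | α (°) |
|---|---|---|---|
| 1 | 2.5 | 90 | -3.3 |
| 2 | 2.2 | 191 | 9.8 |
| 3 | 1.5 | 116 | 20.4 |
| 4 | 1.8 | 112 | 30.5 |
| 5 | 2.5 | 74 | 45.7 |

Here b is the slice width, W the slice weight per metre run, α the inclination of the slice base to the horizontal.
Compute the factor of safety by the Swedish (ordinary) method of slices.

FS = 2.95

Ordinary method of slices: FS = Σ[c'·Δl_i + (W_i cosα_i)·tanφ'] / Σ W_i sinα_i, with Δl_i = b_i / cosα_i.
Slice 1: Δl = 2.5/cos(-3.3°) = 2.504 m; N'_1 = 90·cos(-3.3°) = 89.9; c'Δl = 31.80; W sinα = -5.2
Slice 2: Δl = 2.2/cos9.8° = 2.233 m; N'_2 = 191·cos9.8° = 188.2; c'Δl = 28.35; W sinα = 32.5
Slice 3: Δl = 1.5/cos20.4° = 1.600 m; N'_3 = 116·cos20.4° = 108.7; c'Δl = 20.32; W sinα = 40.4
Slice 4: Δl = 1.8/cos30.5° = 2.089 m; N'_4 = 112·cos30.5° = 96.5; c'Δl = 26.53; W sinα = 56.8
Slice 5: Δl = 2.5/cos45.7° = 3.580 m; N'_5 = 74·cos45.7° = 51.7; c'Δl = 45.46; W sinα = 53.0
Σc'Δl = 152.5 kN/m; ΣN' = 535.0 kN/m; ΣW sinα = 177.6 kN/m
Resisting = 152.5 + 535.0·tan34.8° = 152.5 + 371.8 = 524.3 kN/m
FS = 524.3 / 177.6 = 2.953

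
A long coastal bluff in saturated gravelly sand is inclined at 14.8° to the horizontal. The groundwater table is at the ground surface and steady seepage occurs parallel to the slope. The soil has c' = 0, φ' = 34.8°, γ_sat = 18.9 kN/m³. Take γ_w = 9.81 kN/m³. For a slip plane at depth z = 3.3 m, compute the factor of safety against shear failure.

FS = 1.27

With seepage parallel to the slope and the water table at the surface, the effective normal stress on the slip plane uses the buoyant unit weight γ' = γ_sat − γ_w while the driving shear stress uses γ_sat:
FS = [c' + γ' z cos²β tanφ'] / [γ_sat z sinβ cosβ]
(For c' = 0 this reduces to FS = (γ'/γ_sat)·tanφ'/tanβ.)
γ' = 18.9 − 9.81 = 9.09 kN/m³
Numerator = 0.0 + 9.09·3.3·cos²14.8°·tan34.8° = 0.0 + 9.09·3.3·0.9347·0.6950 = 19.488 kPa
Denominator = 18.9·3.3·sin14.8°·cos14.8° = 18.9·3.3·0.2554·0.9668 = 15.404 kPa
FS = 19.488 / 15.404 = 1.265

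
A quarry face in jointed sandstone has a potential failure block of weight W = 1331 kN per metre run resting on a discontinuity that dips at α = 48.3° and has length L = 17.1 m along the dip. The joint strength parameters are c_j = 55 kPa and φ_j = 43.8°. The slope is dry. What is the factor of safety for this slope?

FS = 1.80

Resolving the block weight along and normal to the plane and applying the Mohr–Coulomb strength on the joint:
N' = W cosα = 1331·cos48.3° = 885.4 kN/m
Driving force T = W sinα = 1331·sin48.3° = 993.8 kN/m
Resisting force R = c_j·L + N'·tanφ_j = 55·17.1 + 885.4·tan43.8° = 940.5 + 849.1 = 1789.6 kN/m
FS = R / T = 1789.6 / 993.8 = 1.801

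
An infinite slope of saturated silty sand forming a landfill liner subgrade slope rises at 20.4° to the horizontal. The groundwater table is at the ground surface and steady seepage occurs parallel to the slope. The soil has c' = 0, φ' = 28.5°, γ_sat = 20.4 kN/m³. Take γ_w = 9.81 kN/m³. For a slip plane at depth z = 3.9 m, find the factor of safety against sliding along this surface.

FS = 0.76

With seepage parallel to the slope and the water table at the surface, the effective normal stress on the slip plane uses the buoyant unit weight γ' = γ_sat − γ_w while the driving shear stress uses γ_sat:
FS = [c' + γ' z cos²β tanφ'] / [γ_sat z sinβ cosβ]
(For c' = 0 this reduces to FS = (γ'/γ_sat)·tanφ'/tanβ.)
γ' = 20.4 − 9.81 = 10.59 kN/m³
Numerator = 0.0 + 10.59·3.9·cos²20.4°·tan28.5° = 0.0 + 10.59·3.9·0.8785·0.5430 = 19.700 kPa
Denominator = 20.4·3.9·sin20.4°·cos20.4° = 20.4·3.9·0.3486·0.9373 = 25.993 kPa
FS = 19.700 / 25.993 = 0.758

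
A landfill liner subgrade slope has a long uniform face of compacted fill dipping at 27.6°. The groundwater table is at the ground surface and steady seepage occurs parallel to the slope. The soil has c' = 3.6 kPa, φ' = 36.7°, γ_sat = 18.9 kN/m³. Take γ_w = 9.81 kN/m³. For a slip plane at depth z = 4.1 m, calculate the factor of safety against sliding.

FS = 0.80

With seepage parallel to the slope and the water table at the surface, the effective normal stress on the slip plane uses the buoyant unit weight γ' = γ_sat − γ_w while the driving shear stress uses γ_sat:
FS = [c' + γ' z cos²β tanφ'] / [γ_sat z sinβ cosβ]
γ' = 18.9 − 9.81 = 9.09 kN/m³
Numerator = 3.6 + 9.09·4.1·cos²27.6°·tan36.7° = 3.6 + 9.09·4.1·0.7854·0.7454 = 25.417 kPa
Denominator = 18.9·4.1·sin27.6°·cos27.6° = 18.9·4.1·0.4633·0.8862 = 31.815 kPa
FS = 25.417 / 31.815 = 0.799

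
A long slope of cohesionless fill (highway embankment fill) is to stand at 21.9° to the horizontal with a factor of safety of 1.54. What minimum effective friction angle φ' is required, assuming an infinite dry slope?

φ' = 31.8°

FS = tanφ'/tanβ ⇒ tanφ' = FS · tanβ = 1.54 · tan21.9° = 0.6191
φ' = arctan(0.6191) = 31.76°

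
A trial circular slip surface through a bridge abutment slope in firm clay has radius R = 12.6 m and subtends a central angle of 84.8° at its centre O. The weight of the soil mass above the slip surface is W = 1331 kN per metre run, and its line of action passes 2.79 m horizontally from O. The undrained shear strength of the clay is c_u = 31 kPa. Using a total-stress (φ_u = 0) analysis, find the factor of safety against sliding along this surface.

Taking moments about the centre O, the resisting moment is provided by the undrained shear strength acting along the arc:
Arc length L_a = R·θ = 12.6·(84.8°·π/180) = 12.6·1.4800 = 18.65 m
M_R = c_u·L_a·R = 31·18.65·12.6 = 7284.1 kN·m/m
M_D = W·d = 1331·2.79 = 3713.5 kN·m/m
FS = M_R / M_D = 7284.1 / 3713.5 = 1.962

FS = 1.96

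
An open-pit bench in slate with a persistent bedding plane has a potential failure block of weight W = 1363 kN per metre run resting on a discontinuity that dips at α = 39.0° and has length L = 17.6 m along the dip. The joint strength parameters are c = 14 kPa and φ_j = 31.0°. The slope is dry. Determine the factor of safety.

Resolving the block weight along and normal to the plane and applying the Mohr–Coulomb strength on the joint:
N' = W cosα = 1363·cos39.0° = 1059.2 kN/m
Driving force T = W sinα = 1363·sin39.0° = 857.8 kN/m
Resisting force R = c·L + N'·tanφ_j = 14·17.6 + 1059.2·tan31.0° = 246.4 + 636.5 = 882.9 kN/m
FS = R / T = 882.9 / 857.8 = 1.029

FS = 1.03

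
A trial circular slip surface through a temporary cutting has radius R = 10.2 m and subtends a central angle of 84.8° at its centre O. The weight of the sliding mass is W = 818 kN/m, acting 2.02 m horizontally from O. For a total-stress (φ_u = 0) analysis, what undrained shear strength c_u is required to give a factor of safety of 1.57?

FS = c_u·L_a·R / (W·d), so c_u = FS·W·d / (L_a·R).
Arc length L_a = R·θ = 10.2·(84.8°·π/180) = 10.2·1.4800 = 15.10 m
c_u = 1.57·818·2.02 / (15.10·10.2) = 2594.2 / 153.98 = 16.85 kPa

c_u = 16.8 kPa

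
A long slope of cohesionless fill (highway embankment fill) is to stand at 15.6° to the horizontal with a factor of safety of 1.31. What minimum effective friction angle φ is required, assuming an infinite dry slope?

FS = tanφ/tanβ ⇒ tanφ = FS · tanβ = 1.31 · tan15.6° = 0.3658
φ = arctan(0.3658) = 20.09°

φ = 20.1°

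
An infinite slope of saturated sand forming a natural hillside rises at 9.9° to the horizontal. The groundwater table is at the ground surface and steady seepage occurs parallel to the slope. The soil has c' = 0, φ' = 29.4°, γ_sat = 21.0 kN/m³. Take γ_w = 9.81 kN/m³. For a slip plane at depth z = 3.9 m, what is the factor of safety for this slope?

FS = 1.72

With seepage parallel to the slope and the water table at the surface, the effective normal stress on the slip plane uses the buoyant unit weight γ' = γ_sat − γ_w while the driving shear stress uses γ_sat:
FS = [c' + γ' z cos²β tanφ'] / [γ_sat z sinβ cosβ]
(For c' = 0 this reduces to FS = (γ'/γ_sat)·tanφ'/tanβ.)
γ' = 21.0 − 9.81 = 11.19 kN/m³
Numerator = 0.0 + 11.19·3.9·cos²9.9°·tan29.4° = 0.0 + 11.19·3.9·0.9704·0.5635 = 23.864 kPa
Denominator = 21.0·3.9·sin9.9°·cos9.9° = 21.0·3.9·0.1719·0.9851 = 13.871 kPa
FS = 23.864 / 13.871 = 1.720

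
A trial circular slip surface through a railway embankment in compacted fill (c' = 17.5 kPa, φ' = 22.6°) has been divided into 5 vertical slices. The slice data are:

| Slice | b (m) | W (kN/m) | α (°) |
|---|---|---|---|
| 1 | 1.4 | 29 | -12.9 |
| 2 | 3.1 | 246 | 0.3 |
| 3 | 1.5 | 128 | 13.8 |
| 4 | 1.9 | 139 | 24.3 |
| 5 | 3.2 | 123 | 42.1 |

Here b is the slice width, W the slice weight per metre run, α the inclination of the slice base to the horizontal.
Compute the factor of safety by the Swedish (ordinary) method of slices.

FS = 2.88

Ordinary method of slices: FS = Σ[c'·Δl_i + (W_i cosα_i)·tanφ'] / Σ W_i sinα_i, with Δl_i = b_i / cosα_i.
Slice 1: Δl = 1.4/cos(-12.9°) = 1.436 m; N'_1 = 29·cos(-12.9°) = 28.3; c'Δl = 25.13; W sinα = -6.5
Slice 2: Δl = 3.1/cos0.3° = 3.100 m; N'_2 = 246·cos0.3° = 246.0; c'Δl = 54.25; W sinα = 1.3
Slice 3: Δl = 1.5/cos13.8° = 1.545 m; N'_3 = 128·cos13.8° = 124.3; c'Δl = 27.03; W sinα = 30.5
Slice 4: Δl = 1.9/cos24.3° = 2.085 m; N'_4 = 139·cos24.3° = 126.7; c'Δl = 36.48; W sinα = 57.2
Slice 5: Δl = 3.2/cos42.1° = 4.313 m; N'_5 = 123·cos42.1° = 91.3; c'Δl = 75.47; W sinα = 82.5
Σc'Δl = 218.4 kN/m; ΣN' = 616.5 kN/m; ΣW sinα = 165.0 kN/m
Resisting = 218.4 + 616.5·tan22.6° = 218.4 + 256.6 = 475.0 kN/m
FS = 475.0 / 165.0 = 2.879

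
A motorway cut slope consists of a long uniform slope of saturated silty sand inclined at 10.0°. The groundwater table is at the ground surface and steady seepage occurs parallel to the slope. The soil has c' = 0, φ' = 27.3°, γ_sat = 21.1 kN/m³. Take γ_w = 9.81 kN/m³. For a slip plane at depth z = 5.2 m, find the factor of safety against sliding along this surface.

FS = 1.57

With seepage parallel to the slope and the water table at the surface, the effective normal stress on the slip plane uses the buoyant unit weight γ' = γ_sat − γ_w while the driving shear stress uses γ_sat:
FS = [c' + γ' z cos²β tanφ'] / [γ_sat z sinβ cosβ]
(For c' = 0 this reduces to FS = (γ'/γ_sat)·tanφ'/tanβ.)
γ' = 21.1 − 9.81 = 11.29 kN/m³
Numerator = 0.0 + 11.29·5.2·cos²10.0°·tan27.3° = 0.0 + 11.29·5.2·0.9698·0.5161 = 29.388 kPa
Denominator = 21.1·5.2·sin10.0°·cos10.0° = 21.1·5.2·0.1736·0.9848 = 18.763 kPa
FS = 29.388 / 18.763 = 1.566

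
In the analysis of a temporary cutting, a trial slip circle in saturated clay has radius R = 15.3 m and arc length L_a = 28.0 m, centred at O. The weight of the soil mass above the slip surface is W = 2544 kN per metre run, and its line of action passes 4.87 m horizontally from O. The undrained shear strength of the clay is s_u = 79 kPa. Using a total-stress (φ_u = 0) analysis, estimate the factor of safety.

FS = 2.73

Taking moments about the centre O, the resisting moment is provided by the undrained shear strength acting along the arc:
M_R = s_u·L_a·R = 79·28.00·15.3 = 33843.6 kN·m/m
M_D = W·d = 2544·4.87 = 12389.3 kN·m/m
FS = M_R / M_D = 33843.6 / 12389.3 = 2.732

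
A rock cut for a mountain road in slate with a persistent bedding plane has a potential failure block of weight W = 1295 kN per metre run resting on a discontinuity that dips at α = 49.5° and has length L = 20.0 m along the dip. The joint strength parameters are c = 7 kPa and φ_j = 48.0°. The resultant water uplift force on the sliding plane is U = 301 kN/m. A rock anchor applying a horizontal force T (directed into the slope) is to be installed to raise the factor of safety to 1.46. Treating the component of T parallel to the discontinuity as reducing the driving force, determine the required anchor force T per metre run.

Resolving forces along and normal to the sliding plane, with the horizontal anchor force T adding T·sinα to the effective normal force and T·cosα acting up the plane against the driving force:
FS = [cL + (W cosα − U + T sinα) tanφ_j] / [W sinα − T cosα]
Without the anchor: N' = 540.0 kN/m, driving T_d = 984.7 kN/m, resisting R = 7·20.0 + 540.0·tan48.0° = 739.8 kN/m, FS = 0.75.
Setting FS = 1.46 and solving for T:
1.46·(984.7 − T cos49.5°) = 739.8 + T sin49.5°·tan48.0°
T·(sin49.5°·tan48.0° + 1.46·cos49.5°) = 1.46·984.7 − 739.8
T·(0.7604·1.1106 + 1.46·0.6494) = 1437.7 − 739.8 = 697.9
T·1.7927 = 697.9
T = 389.3 kN/m

T = 389 kN/m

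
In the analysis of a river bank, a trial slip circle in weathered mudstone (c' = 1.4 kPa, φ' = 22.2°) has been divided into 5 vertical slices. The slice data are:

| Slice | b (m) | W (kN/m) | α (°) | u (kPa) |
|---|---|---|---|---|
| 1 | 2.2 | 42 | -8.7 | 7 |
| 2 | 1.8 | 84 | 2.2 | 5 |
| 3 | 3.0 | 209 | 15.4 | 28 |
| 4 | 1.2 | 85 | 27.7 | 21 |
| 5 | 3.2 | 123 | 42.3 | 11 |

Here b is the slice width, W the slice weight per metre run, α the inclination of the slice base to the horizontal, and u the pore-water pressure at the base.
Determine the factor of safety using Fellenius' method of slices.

Ordinary method of slices: FS = Σ[c'·Δl_i + (W_i cosα_i − u_i·Δl_i)·tanφ'] / Σ W_i sinα_i, with Δl_i = b_i / cosα_i.
Slice 1: Δl = 2.2/cos(-8.7°) = 2.226 m; N'_1 = 42·cos(-8.7°) − 7·2.226 = 25.9; c'Δl = 3.12; W sinα = -6.4
Slice 2: Δl = 1.8/cos2.2° = 1.801 m; N'_2 = 84·cos2.2° − 5·1.801 = 74.9; c'Δl = 2.52; W sinα = 3.2
Slice 3: Δl = 3.0/cos15.4° = 3.112 m; N'_3 = 209·cos15.4° − 28·3.112 = 114.4; c'Δl = 4.36; W sinα = 55.5
Slice 4: Δl = 1.2/cos27.7° = 1.355 m; N'_4 = 85·cos27.7° − 21·1.355 = 46.8; c'Δl = 1.90; W sinα = 39.5
Slice 5: Δl = 3.2/cos42.3° = 4.326 m; N'_5 = 123·cos42.3° − 11·4.326 = 43.4; c'Δl = 6.06; W sinα = 82.8
Σc'Δl = 17.9 kN/m; ΣN' = 305.4 kN/m; ΣW sinα = 174.7 kN/m
Resisting = 17.9 + 305.4·tan22.2° = 17.9 + 124.6 = 142.6 kN/m
FS = 142.6 / 174.7 = 0.816

FS = 0.82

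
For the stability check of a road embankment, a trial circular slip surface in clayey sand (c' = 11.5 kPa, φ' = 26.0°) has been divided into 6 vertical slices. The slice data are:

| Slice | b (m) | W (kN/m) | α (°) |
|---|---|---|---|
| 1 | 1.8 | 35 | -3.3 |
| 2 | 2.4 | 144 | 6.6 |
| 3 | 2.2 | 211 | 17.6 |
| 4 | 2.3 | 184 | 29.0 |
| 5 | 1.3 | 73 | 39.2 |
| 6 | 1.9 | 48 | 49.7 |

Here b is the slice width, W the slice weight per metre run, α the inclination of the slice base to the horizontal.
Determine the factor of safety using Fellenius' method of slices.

Ordinary method of slices: FS = Σ[c'·Δl_i + (W_i cosα_i)·tanφ'] / Σ W_i sinα_i, with Δl_i = b_i / cosα_i.
Slice 1: Δl = 1.8/cos(-3.3°) = 1.803 m; N'_1 = 35·cos(-3.3°) = 34.9; c'Δl = 20.73; W sinα = -2.0
Slice 2: Δl = 2.4/cos6.6° = 2.416 m; N'_2 = 144·cos6.6° = 143.0; c'Δl = 27.78; W sinα = 16.6
Slice 3: Δl = 2.2/cos17.6° = 2.308 m; N'_3 = 211·cos17.6° = 201.1; c'Δl = 26.54; W sinα = 63.8
Slice 4: Δl = 2.3/cos29.0° = 2.630 m; N'_4 = 184·cos29.0° = 160.9; c'Δl = 30.24; W sinα = 89.2
Slice 5: Δl = 1.3/cos39.2° = 1.678 m; N'_5 = 73·cos39.2° = 56.6; c'Δl = 19.29; W sinα = 46.1
Slice 6: Δl = 1.9/cos49.7° = 2.938 m; N'_6 = 48·cos49.7° = 31.0; c'Δl = 33.78; W sinα = 36.6
Σc'Δl = 158.4 kN/m; ΣN' = 627.7 kN/m; ΣW sinα = 250.3 kN/m
Resisting = 158.4 + 627.7·tan26.0° = 158.4 + 306.1 = 464.5 kN/m
FS = 464.5 / 250.3 = 1.856

FS = 1.86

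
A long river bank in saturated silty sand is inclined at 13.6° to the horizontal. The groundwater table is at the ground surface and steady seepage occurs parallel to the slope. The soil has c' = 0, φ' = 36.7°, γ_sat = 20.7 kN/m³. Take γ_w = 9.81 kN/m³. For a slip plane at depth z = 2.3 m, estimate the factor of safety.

FS = 1.62

With seepage parallel to the slope and the water table at the surface, the effective normal stress on the slip plane uses the buoyant unit weight γ' = γ_sat − γ_w while the driving shear stress uses γ_sat:
FS = [c' + γ' z cos²β tanφ'] / [γ_sat z sinβ cosβ]
(For c' = 0 this reduces to FS = (γ'/γ_sat)·tanφ'/tanβ.)
γ' = 20.7 − 9.81 = 10.89 kN/m³
Numerator = 0.0 + 10.89·2.3·cos²13.6°·tan36.7° = 0.0 + 10.89·2.3·0.9447·0.7454 = 17.637 kPa
Denominator = 20.7·2.3·sin13.6°·cos13.6° = 20.7·2.3·0.2351·0.9720 = 10.881 kPa
FS = 17.637 / 10.881 = 1.621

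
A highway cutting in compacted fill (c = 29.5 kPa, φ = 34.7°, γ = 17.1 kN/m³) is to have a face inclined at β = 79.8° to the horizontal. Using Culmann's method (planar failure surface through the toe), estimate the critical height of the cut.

Culmann's analysis gives the critical failure plane at α_cr = (β + φ)/2 = (79.8 + 34.7)/2 = 57.2°, and the critical height
H_c = (4c/γ) · sinβ cosφ / [1 − cos(β − φ)]
    = (4·29.5/17.1) · sin79.8°·cos34.7° / [1 − cos(45.1°)]
    = 6.901 · 0.9842·0.8221 / [1 − 0.7059]
    = 6.901 · 0.8092 / 0.2941
    = 18.98 m

H_c = 18.98 m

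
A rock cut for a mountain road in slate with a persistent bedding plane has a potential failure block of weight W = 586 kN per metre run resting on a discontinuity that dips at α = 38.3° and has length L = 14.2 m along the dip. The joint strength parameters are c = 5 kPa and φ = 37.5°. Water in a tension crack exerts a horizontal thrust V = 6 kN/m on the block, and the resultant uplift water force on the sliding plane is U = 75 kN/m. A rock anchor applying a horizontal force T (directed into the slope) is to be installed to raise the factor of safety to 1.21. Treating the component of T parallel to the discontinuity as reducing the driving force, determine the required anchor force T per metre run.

Resolving forces along and normal to the sliding plane, with the horizontal anchor force T adding T·sinα to the effective normal force and T·cosα acting up the plane against the driving force:
FS = [cL + (W cosα − U − V sinα + T sinα) tanφ] / [W sinα + V cosα − T cosα]
Without the anchor: N' = 381.2 kN/m, driving T_d = 367.9 kN/m, resisting R = 5·14.2 + 381.2·tan37.5° = 363.5 kN/m, FS = 0.99.
Setting FS = 1.21 and solving for T:
1.21·(367.9 − T cos38.3°) = 363.5 + T sin38.3°·tan37.5°
T·(sin38.3°·tan37.5° + 1.21·cos38.3°) = 1.21·367.9 − 363.5
T·(0.6198·0.7673 + 1.21·0.7848) = 445.2 − 363.5 = 81.7
T·1.4252 = 81.7
T = 57.3 kN/m

T = 57 kN/m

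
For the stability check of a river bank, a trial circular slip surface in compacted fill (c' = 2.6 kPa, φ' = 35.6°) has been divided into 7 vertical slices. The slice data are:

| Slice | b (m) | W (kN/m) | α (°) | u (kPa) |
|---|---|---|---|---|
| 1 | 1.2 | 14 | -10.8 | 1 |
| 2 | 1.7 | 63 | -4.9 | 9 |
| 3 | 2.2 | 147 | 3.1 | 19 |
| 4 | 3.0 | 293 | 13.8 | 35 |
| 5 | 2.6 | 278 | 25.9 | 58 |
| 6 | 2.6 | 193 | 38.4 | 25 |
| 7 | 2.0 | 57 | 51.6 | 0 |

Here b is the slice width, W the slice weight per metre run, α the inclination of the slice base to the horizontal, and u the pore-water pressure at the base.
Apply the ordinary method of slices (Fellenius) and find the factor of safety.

FS = 1.19

Ordinary method of slices: FS = Σ[c'·Δl_i + (W_i cosα_i − u_i·Δl_i)·tanφ'] / Σ W_i sinα_i, with Δl_i = b_i / cosα_i.
Slice 1: Δl = 1.2/cos(-10.8°) = 1.222 m; N'_1 = 14·cos(-10.8°) − 1·1.222 = 12.5; c'Δl = 3.18; W sinα = -2.6
Slice 2: Δl = 1.7/cos(-4.9°) = 1.706 m; N'_2 = 63·cos(-4.9°) − 9·1.706 = 47.4; c'Δl = 4.44; W sinα = -5.4
Slice 3: Δl = 2.2/cos3.1° = 2.203 m; N'_3 = 147·cos3.1° − 19·2.203 = 104.9; c'Δl = 5.73; W sinα = 7.9
Slice 4: Δl = 3.0/cos13.8° = 3.089 m; N'_4 = 293·cos13.8° − 35·3.089 = 176.4; c'Δl = 8.03; W sinα = 69.9
Slice 5: Δl = 2.6/cos25.9° = 2.890 m; N'_5 = 278·cos25.9° − 58·2.890 = 82.4; c'Δl = 7.51; W sinα = 121.4
Slice 6: Δl = 2.6/cos38.4° = 3.318 m; N'_6 = 193·cos38.4° − 25·3.318 = 68.3; c'Δl = 8.63; W sinα = 119.9
Slice 7: Δl = 2.0/cos51.6° = 3.220 m; N'_7 = 57·cos51.6° − 0·3.220 = 35.4; c'Δl = 8.37; W sinα = 44.7
Σc'Δl = 45.9 kN/m; ΣN' = 527.4 kN/m; ΣW sinα = 355.8 kN/m
Resisting = 45.9 + 527.4·tan35.6° = 45.9 + 377.6 = 423.5 kN/m
FS = 423.5 / 355.8 = 1.190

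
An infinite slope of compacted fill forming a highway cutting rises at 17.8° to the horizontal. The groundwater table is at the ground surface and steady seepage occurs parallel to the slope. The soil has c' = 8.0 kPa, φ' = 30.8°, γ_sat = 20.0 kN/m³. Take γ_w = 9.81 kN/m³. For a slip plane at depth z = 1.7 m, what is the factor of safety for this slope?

With seepage parallel to the slope and the water table at the surface, the effective normal stress on the slip plane uses the buoyant unit weight γ' = γ_sat − γ_w while the driving shear stress uses γ_sat:
FS = [c' + γ' z cos²β tanφ'] / [γ_sat z sinβ cosβ]
γ' = 20.0 − 9.81 = 10.19 kN/m³
Numerator = 8.0 + 10.19·1.7·cos²17.8°·tan30.8° = 8.0 + 10.19·1.7·0.9066·0.5961 = 17.362 kPa
Denominator = 20.0·1.7·sin17.8°·cos17.8° = 20.0·1.7·0.3057·0.9521 = 9.896 kPa
FS = 17.362 / 9.896 = 1.754

FS = 1.75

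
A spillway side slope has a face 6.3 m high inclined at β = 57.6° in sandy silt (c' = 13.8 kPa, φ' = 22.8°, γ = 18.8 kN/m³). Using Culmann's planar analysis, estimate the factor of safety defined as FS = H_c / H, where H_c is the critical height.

FS = 2.03

H_c = (4c'/γ) · sinβ cosφ' / [1 − cos(β − φ')]
    = (4·13.8/18.8) · sin57.6°·cos22.8° / [1 − cos34.8°]
    = 2.936 · 0.7784 / 0.1789 = 12.78 m
FS = H_c / H = 12.78 / 6.3 = 2.028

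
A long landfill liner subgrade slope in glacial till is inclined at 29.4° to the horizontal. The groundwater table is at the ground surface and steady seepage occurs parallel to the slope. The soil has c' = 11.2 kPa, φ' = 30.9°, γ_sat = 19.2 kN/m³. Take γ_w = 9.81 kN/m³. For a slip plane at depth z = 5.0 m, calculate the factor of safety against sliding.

With seepage parallel to the slope and the water table at the surface, the effective normal stress on the slip plane uses the buoyant unit weight γ' = γ_sat − γ_w while the driving shear stress uses γ_sat:
FS = [c' + γ' z cos²β tanφ'] / [γ_sat z sinβ cosβ]
γ' = 19.2 − 9.81 = 9.39 kN/m³
Numerator = 11.2 + 9.39·5.0·cos²29.4°·tan30.9° = 11.2 + 9.39·5.0·0.7590·0.5985 = 32.528 kPa
Denominator = 19.2·5.0·sin29.4°·cos29.4° = 19.2·5.0·0.4909·0.8712 = 41.057 kPa
FS = 32.528 / 41.057 = 0.792

FS = 0.79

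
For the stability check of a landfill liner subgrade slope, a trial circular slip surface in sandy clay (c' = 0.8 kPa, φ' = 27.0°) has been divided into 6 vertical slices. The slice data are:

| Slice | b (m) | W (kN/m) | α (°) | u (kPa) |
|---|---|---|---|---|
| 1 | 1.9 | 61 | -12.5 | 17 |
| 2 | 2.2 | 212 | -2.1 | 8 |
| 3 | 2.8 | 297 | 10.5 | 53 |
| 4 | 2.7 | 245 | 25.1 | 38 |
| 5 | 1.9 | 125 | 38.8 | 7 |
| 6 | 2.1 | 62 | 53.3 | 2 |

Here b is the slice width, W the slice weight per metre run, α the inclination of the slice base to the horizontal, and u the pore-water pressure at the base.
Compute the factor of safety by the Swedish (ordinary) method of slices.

FS = 1.16

Ordinary method of slices: FS = Σ[c'·Δl_i + (W_i cosα_i − u_i·Δl_i)·tanφ'] / Σ W_i sinα_i, with Δl_i = b_i / cosα_i.
Slice 1: Δl = 1.9/cos(-12.5°) = 1.946 m; N'_1 = 61·cos(-12.5°) − 17·1.946 = 26.5; c'Δl = 1.56; W sinα = -13.2
Slice 2: Δl = 2.2/cos(-2.1°) = 2.201 m; N'_2 = 212·cos(-2.1°) − 8·2.201 = 194.2; c'Δl = 1.76; W sinα = -7.8
Slice 3: Δl = 2.8/cos10.5° = 2.848 m; N'_3 = 297·cos10.5° − 53·2.848 = 141.1; c'Δl = 2.28; W sinα = 54.1
Slice 4: Δl = 2.7/cos25.1° = 2.982 m; N'_4 = 245·cos25.1° − 38·2.982 = 108.6; c'Δl = 2.39; W sinα = 103.9
Slice 5: Δl = 1.9/cos38.8° = 2.438 m; N'_5 = 125·cos38.8° − 7·2.438 = 80.4; c'Δl = 1.95; W sinα = 78.3
Slice 6: Δl = 2.1/cos53.3° = 3.514 m; N'_6 = 62·cos53.3° − 2·3.514 = 30.0; c'Δl = 2.81; W sinα = 49.7
Σc'Δl = 12.7 kN/m; ΣN' = 580.8 kN/m; ΣW sinα = 265.1 kN/m
Resisting = 12.7 + 580.8·tan27.0° = 12.7 + 295.9 = 308.7 kN/m
FS = 308.7 / 265.1 = 1.164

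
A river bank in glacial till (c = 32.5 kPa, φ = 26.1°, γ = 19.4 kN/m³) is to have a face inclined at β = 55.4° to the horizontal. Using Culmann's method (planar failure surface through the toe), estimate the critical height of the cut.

H_c = 38.72 m

Culmann's analysis gives the critical failure plane at α_cr = (β + φ)/2 = (55.4 + 26.1)/2 = 40.8°, and the critical height
H_c = (4c/γ) · sinβ cosφ / [1 − cos(β − φ)]
    = (4·32.5/19.4) · sin55.4°·cos26.1° / [1 − cos(29.3°)]
    = 6.701 · 0.8231·0.8980 / [1 − 0.8721]
    = 6.701 · 0.7392 / 0.1279
    = 38.72 m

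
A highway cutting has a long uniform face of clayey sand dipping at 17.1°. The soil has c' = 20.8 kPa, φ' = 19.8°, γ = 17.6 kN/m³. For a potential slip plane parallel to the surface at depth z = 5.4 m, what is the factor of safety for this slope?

For an infinite slope with a slip plane parallel to the surface (no pore pressure): FS = [c' + γz cos²β tanφ'] / [γz sinβ cosβ].
γz = 17.6·5.4 = 95.04 kN/m²
Numerator = 20.8 + 95.04·cos²17.1°·tan19.8° = 20.8 + 95.04·0.9135·0.3600 = 52.058 kPa
Denominator = 95.04·sin17.1°·cos17.1° = 95.04·0.2940·0.9558 = 26.710 kPa
FS = 52.058 / 26.710 = 1.949

FS = 1.95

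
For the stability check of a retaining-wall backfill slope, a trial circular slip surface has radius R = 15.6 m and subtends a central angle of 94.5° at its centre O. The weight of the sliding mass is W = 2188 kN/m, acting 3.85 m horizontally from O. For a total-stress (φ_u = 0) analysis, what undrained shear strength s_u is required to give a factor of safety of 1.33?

FS = s_u·L_a·R / (W·d), so s_u = FS·W·d / (L_a·R).
Arc length L_a = R·θ = 15.6·(94.5°·π/180) = 15.6·1.6493 = 25.73 m
s_u = 1.33·2188·3.85 / (25.73·15.6) = 11203.7 / 401.38 = 27.91 kPa

s_u = 27.9 kPa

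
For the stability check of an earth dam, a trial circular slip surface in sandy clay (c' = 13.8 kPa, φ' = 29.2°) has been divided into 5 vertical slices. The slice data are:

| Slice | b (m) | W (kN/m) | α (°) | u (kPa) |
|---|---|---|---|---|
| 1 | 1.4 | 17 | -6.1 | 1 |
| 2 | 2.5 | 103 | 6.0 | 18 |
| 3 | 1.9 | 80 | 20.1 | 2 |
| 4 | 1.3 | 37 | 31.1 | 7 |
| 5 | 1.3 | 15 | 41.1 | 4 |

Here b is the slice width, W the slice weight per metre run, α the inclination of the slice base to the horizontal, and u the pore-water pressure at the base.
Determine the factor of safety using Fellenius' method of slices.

FS = 3.38

Ordinary method of slices: FS = Σ[c'·Δl_i + (W_i cosα_i − u_i·Δl_i)·tanφ'] / Σ W_i sinα_i, with Δl_i = b_i / cosα_i.
Slice 1: Δl = 1.4/cos(-6.1°) = 1.408 m; N'_1 = 17·cos(-6.1°) − 1·1.408 = 15.5; c'Δl = 19.43; W sinα = -1.8
Slice 2: Δl = 2.5/cos6.0° = 2.514 m; N'_2 = 103·cos6.0° − 18·2.514 = 57.2; c'Δl = 34.69; W sinα = 10.8
Slice 3: Δl = 1.9/cos20.1° = 2.023 m; N'_3 = 80·cos20.1° − 2·2.023 = 71.1; c'Δl = 27.92; W sinα = 27.5
Slice 4: Δl = 1.3/cos31.1° = 1.518 m; N'_4 = 37·cos31.1° − 7·1.518 = 21.1; c'Δl = 20.95; W sinα = 19.1
Slice 5: Δl = 1.3/cos41.1° = 1.725 m; N'_5 = 15·cos41.1° − 4·1.725 = 4.4; c'Δl = 23.81; W sinα = 9.9
Σc'Δl = 126.8 kN/m; ΣN' = 169.2 kN/m; ΣW sinα = 65.4 kN/m
Resisting = 126.8 + 169.2·tan29.2° = 126.8 + 94.6 = 221.4 kN/m
FS = 221.4 / 65.4 = 3.384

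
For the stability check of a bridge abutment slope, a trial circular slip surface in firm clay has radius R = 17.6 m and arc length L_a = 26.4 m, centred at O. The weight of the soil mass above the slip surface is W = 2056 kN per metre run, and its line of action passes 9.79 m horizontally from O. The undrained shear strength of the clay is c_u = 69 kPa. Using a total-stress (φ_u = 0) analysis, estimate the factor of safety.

Taking moments about the centre O, the resisting moment is provided by the undrained shear strength acting along the arc:
M_R = c_u·L_a·R = 69·26.40·17.6 = 32060.2 kN·m/m
M_D = W·d = 2056·9.79 = 20128.2 kN·m/m
FS = M_R / M_D = 32060.2 / 20128.2 = 1.593

FS = 1.59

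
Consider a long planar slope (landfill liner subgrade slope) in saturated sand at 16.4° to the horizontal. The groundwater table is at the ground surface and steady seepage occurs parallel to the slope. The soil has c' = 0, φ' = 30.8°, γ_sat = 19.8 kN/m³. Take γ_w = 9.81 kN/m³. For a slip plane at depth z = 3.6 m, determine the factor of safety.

FS = 1.02

With seepage parallel to the slope and the water table at the surface, the effective normal stress on the slip plane uses the buoyant unit weight γ' = γ_sat − γ_w while the driving shear stress uses γ_sat:
FS = [c' + γ' z cos²β tanφ'] / [γ_sat z sinβ cosβ]
(For c' = 0 this reduces to FS = (γ'/γ_sat)·tanφ'/tanβ.)
γ' = 19.8 − 9.81 = 9.99 kN/m³
Numerator = 0.0 + 9.99·3.6·cos²16.4°·tan30.8° = 0.0 + 9.99·3.6·0.9203·0.5961 = 19.730 kPa
Denominator = 19.8·3.6·sin16.4°·cos16.4° = 19.8·3.6·0.2823·0.9593 = 19.306 kPa
FS = 19.730 / 19.306 = 1.022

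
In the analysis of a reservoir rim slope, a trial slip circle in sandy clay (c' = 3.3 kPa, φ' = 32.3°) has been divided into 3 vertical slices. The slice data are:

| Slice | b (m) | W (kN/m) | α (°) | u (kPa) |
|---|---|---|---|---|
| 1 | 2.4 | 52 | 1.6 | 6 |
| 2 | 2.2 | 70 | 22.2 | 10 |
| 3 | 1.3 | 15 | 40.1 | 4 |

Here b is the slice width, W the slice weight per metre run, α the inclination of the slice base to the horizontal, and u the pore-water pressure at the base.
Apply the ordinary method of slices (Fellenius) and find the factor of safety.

Ordinary method of slices: FS = Σ[c'·Δl_i + (W_i cosα_i − u_i·Δl_i)·tanφ'] / Σ W_i sinα_i, with Δl_i = b_i / cosα_i.
Slice 1: Δl = 2.4/cos1.6° = 2.401 m; N'_1 = 52·cos1.6° − 6·2.401 = 37.6; c'Δl = 7.92; W sinα = 1.5
Slice 2: Δl = 2.2/cos22.2° = 2.376 m; N'_2 = 70·cos22.2° − 10·2.376 = 41.0; c'Δl = 7.84; W sinα = 26.4
Slice 3: Δl = 1.3/cos40.1° = 1.700 m; N'_3 = 15·cos40.1° − 4·1.700 = 4.7; c'Δl = 5.61; W sinα = 9.7
Σc'Δl = 21.4 kN/m; ΣN' = 83.3 kN/m; ΣW sinα = 37.6 kN/m
Resisting = 21.4 + 83.3·tan32.3° = 21.4 + 52.7 = 74.0 kN/m
FS = 74.0 / 37.6 = 1.971

FS = 1.97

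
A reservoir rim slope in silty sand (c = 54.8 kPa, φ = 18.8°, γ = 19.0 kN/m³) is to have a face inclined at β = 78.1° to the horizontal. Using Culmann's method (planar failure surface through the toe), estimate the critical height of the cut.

Culmann's analysis gives the critical failure plane at α_cr = (β + φ)/2 = (78.1 + 18.8)/2 = 48.4°, and the critical height
H_c = (4c/γ) · sinβ cosφ / [1 − cos(β − φ)]
    = (4·54.8/19.0) · sin78.1°·cos18.8° / [1 − cos(59.3°)]
    = 11.537 · 0.9785·0.9466 / [1 − 0.5105]
    = 11.537 · 0.9263 / 0.4895
    = 21.83 m

H_c = 21.83 m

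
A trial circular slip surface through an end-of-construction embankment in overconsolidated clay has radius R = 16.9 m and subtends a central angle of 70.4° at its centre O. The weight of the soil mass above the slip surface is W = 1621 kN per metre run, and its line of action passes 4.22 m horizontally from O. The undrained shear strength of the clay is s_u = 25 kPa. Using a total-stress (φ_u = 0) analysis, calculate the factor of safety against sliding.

FS = 1.28

Taking moments about the centre O, the resisting moment is provided by the undrained shear strength acting along the arc:
Arc length L_a = R·θ = 16.9·(70.4°·π/180) = 16.9·1.2287 = 20.77 m
M_R = s_u·L_a·R = 25·20.77·16.9 = 8773.3 kN·m/m
M_D = W·d = 1621·4.22 = 6840.6 kN·m/m
FS = M_R / M_D = 8773.3 / 6840.6 = 1.283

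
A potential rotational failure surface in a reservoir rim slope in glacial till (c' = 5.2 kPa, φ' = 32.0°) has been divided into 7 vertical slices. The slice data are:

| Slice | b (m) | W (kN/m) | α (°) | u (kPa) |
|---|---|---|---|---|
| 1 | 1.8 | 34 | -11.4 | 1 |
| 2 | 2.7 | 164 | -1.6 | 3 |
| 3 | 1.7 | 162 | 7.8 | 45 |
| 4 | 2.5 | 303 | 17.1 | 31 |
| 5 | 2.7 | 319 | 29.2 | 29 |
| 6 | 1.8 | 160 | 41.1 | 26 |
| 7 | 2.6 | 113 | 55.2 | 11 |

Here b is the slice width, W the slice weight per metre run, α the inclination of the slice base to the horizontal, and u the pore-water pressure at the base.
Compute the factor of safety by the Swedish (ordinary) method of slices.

FS = 1.24

Ordinary method of slices: FS = Σ[c'·Δl_i + (W_i cosα_i − u_i·Δl_i)·tanφ'] / Σ W_i sinα_i, with Δl_i = b_i / cosα_i.
Slice 1: Δl = 1.8/cos(-11.4°) = 1.836 m; N'_1 = 34·cos(-11.4°) − 1·1.836 = 31.5; c'Δl = 9.55; W sinα = -6.7
Slice 2: Δl = 2.7/cos(-1.6°) = 2.701 m; N'_2 = 164·cos(-1.6°) − 3·2.701 = 155.8; c'Δl = 14.05; W sinα = -4.6
Slice 3: Δl = 1.7/cos7.8° = 1.716 m; N'_3 = 162·cos7.8° − 45·1.716 = 83.3; c'Δl = 8.92; W sinα = 22.0
Slice 4: Δl = 2.5/cos17.1° = 2.616 m; N'_4 = 303·cos17.1° − 31·2.616 = 208.5; c'Δl = 13.60; W sinα = 89.1
Slice 5: Δl = 2.7/cos29.2° = 3.093 m; N'_5 = 319·cos29.2° − 29·3.093 = 188.8; c'Δl = 16.08; W sinα = 155.6
Slice 6: Δl = 1.8/cos41.1° = 2.389 m; N'_6 = 160·cos41.1° − 26·2.389 = 58.5; c'Δl = 12.42; W sinα = 105.2
Slice 7: Δl = 2.6/cos55.2° = 4.556 m; N'_7 = 113·cos55.2° − 11·4.556 = 14.4; c'Δl = 23.69; W sinα = 92.8
Σc'Δl = 98.3 kN/m; ΣN' = 740.7 kN/m; ΣW sinα = 453.4 kN/m
Resisting = 98.3 + 740.7·tan32.0° = 98.3 + 462.9 = 561.2 kN/m
FS = 561.2 / 453.4 = 1.238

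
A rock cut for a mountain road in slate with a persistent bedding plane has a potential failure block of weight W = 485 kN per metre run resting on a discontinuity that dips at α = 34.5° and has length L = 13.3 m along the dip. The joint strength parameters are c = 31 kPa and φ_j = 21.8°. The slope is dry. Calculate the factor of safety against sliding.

FS = 2.08

Resolving the block weight along and normal to the plane and applying the Mohr–Coulomb strength on the joint:
N' = W cosα = 485·cos34.5° = 399.7 kN/m
Driving force T = W sinα = 485·sin34.5° = 274.7 kN/m
Resisting force R = c·L + N'·tanφ_j = 31·13.3 + 399.7·tan21.8° = 412.3 + 159.9 = 572.2 kN/m
FS = R / T = 572.2 / 274.7 = 2.083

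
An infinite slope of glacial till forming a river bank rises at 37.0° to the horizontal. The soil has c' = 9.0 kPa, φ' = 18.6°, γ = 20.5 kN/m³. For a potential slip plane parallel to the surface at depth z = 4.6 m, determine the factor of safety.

For an infinite slope with a slip plane parallel to the surface (no pore pressure): FS = [c' + γz cos²β tanφ'] / [γz sinβ cosβ].
γz = 20.5·4.6 = 94.30 kN/m²
Numerator = 9.0 + 94.30·cos²37.0°·tan18.6° = 9.0 + 94.30·0.6378·0.3365 = 29.241 kPa
Denominator = 94.30·sin37.0°·cos37.0° = 94.30·0.6018·0.7986 = 45.323 kPa
FS = 29.241 / 45.323 = 0.645

FS = 0.65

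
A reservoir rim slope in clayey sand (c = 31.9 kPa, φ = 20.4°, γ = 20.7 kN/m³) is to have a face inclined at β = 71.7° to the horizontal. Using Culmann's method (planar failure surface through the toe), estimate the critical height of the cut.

Culmann's analysis gives the critical failure plane at α_cr = (β + φ)/2 = (71.7 + 20.4)/2 = 46.0°, and the critical height
H_c = (4c/γ) · sinβ cosφ / [1 − cos(β − φ)]
    = (4·31.9/20.7) · sin71.7°·cos20.4° / [1 − cos(51.3°)]
    = 6.164 · 0.9494·0.9373 / [1 − 0.6252]
    = 6.164 · 0.8899 / 0.3748
    = 14.64 m

H_c = 14.64 m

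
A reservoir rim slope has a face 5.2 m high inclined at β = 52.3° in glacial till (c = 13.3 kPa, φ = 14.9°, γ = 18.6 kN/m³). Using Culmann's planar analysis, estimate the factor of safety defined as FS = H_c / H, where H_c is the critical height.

FS = 2.05

H_c = (4c/γ) · sinβ cosφ / [1 − cos(β − φ)]
    = (4·13.3/18.6) · sin52.3°·cos14.9° / [1 − cos37.4°]
    = 2.860 · 0.7646 / 0.2056 = 10.64 m
FS = H_c / H = 10.64 / 5.2 = 2.046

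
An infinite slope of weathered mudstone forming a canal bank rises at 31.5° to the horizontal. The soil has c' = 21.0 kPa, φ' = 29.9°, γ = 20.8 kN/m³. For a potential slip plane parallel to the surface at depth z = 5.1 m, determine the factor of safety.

For an infinite slope with a slip plane parallel to the surface (no pore pressure): FS = [c' + γz cos²β tanφ'] / [γz sinβ cosβ].
γz = 20.8·5.1 = 106.08 kN/m²
Numerator = 21.0 + 106.08·cos²31.5°·tan29.9° = 21.0 + 106.08·0.7270·0.5750 = 65.346 kPa
Denominator = 106.08·sin31.5°·cos31.5° = 106.08·0.5225·0.8526 = 47.259 kPa
FS = 65.346 / 47.259 = 1.383

FS = 1.38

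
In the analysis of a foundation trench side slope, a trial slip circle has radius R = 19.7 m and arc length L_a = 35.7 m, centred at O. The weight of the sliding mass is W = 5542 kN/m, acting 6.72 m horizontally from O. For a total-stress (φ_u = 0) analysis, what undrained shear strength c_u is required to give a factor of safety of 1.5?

c_u = 79.4 kPa

FS = c_u·L_a·R / (W·d), so c_u = FS·W·d / (L_a·R).
c_u = 1.5·5542·6.72 / (35.70·19.7) = 55863.4 / 703.29 = 79.43 kPa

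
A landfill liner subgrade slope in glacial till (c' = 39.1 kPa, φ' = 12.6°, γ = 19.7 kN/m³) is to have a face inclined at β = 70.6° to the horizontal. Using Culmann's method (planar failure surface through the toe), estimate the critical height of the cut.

Culmann's analysis gives the critical failure plane at α_cr = (β + φ')/2 = (70.6 + 12.6)/2 = 41.6°, and the critical height
H_c = (4c'/γ) · sinβ cosφ' / [1 − cos(β − φ')]
    = (4·39.1/19.7) · sin70.6°·cos12.6° / [1 − cos(58.0°)]
    = 7.939 · 0.9432·0.9759 / [1 − 0.5299]
    = 7.939 · 0.9205 / 0.4701
    = 15.55 m

H_c = 15.55 m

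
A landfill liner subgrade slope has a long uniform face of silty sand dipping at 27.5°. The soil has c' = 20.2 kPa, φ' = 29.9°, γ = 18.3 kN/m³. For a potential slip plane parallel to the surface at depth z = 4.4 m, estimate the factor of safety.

For an infinite slope with a slip plane parallel to the surface (no pore pressure): FS = [c' + γz cos²β tanφ'] / [γz sinβ cosβ].
γz = 18.3·4.4 = 80.52 kN/m²
Numerator = 20.2 + 80.52·cos²27.5°·tan29.9° = 20.2 + 80.52·0.7868·0.5750 = 56.629 kPa
Denominator = 80.52·sin27.5°·cos27.5° = 80.52·0.4617·0.8870 = 32.979 kPa
FS = 56.629 / 32.979 = 1.717

FS = 1.72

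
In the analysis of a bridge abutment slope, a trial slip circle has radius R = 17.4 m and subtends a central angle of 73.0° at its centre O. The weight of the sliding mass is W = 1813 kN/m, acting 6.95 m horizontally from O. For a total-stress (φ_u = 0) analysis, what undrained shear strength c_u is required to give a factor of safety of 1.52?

c_u = 49.7 kPa

FS = c_u·L_a·R / (W·d), so c_u = FS·W·d / (L_a·R).
Arc length L_a = R·θ = 17.4·(73.0°·π/180) = 17.4·1.2741 = 22.17 m
c_u = 1.52·1813·6.95 / (22.17·17.4) = 19152.5 / 385.74 = 49.65 kPa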